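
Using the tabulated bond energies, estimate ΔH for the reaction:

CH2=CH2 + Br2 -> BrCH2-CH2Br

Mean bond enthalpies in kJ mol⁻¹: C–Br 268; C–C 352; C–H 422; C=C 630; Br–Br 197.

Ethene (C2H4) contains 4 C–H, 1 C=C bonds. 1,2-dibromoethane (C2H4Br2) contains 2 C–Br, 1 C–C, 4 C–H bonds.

Bonds broken (reactants):
  Br–Br: 1 × 197 = 197
  C–H: 4 × 422 = 1688
  C=C: 1 × 630 = 630
  Σ(broken) = 2515 kJ
Bonds formed (products):
  C–Br: 2 × 268 = 536
  C–C: 1 × 352 = 352
  C–H: 4 × 422 = 1688
  Σ(formed) = 2576 kJ
ΔH = Σ(broken) − Σ(formed) = 2515 − 2576 = −61 kJ

ΔH ≈ −61 kJ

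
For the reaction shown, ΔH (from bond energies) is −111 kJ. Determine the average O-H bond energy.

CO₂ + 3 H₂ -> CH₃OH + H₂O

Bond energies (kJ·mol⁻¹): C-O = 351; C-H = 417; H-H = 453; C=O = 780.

Let D be the O-H bond energy.
Σ(broken) = 2×780 + 3×453 = 2919
Σ(formed) = 3×417 + 1×351 + 3×D = 1602 + 3D
ΔH = Σ(broken) − Σ(formed) = (2919) − (1602 + 3D) = +1317 − 3D
Setting this equal to −111 kJ gives 3D = 1428, so D = 476 kJ/mol.

D(O-H) ≈ 476 kJ/mol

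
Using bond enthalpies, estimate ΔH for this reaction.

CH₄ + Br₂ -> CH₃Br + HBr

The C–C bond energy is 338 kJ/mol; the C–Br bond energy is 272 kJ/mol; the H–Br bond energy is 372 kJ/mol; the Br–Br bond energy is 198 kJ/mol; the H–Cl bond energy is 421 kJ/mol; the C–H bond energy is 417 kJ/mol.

Bonds broken (reactants):
  Br–Br: 1 × 198 = 198
  C–H: 4 × 417 = 1668
  Σ(broken) = 1866 kJ
Bonds formed (products):
  C–Br: 1 × 272 = 272
  C–H: 3 × 417 = 1251
  H–Br: 1 × 372 = 372
  Σ(formed) = 1895 kJ
ΔH = Σ(broken) − Σ(formed) = 1866 − 1895 = −29 kJ

ΔH ≈ −29 kJ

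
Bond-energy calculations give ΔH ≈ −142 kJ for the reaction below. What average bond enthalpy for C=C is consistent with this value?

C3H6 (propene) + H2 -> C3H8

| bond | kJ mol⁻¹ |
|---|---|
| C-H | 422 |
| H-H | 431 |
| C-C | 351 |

D(C=C) ≈ 622 kJ/mol

Let D be the C=C bond energy.
Σ(broken) = 1×351 + 6×422 + 1×D + 1×431 = 3314 + D
Σ(formed) = 2×351 + 8×422 = 4078
ΔH = Σ(broken) − Σ(formed) = (3314 + D) − (4078) = −764 + D
Setting this equal to −142 kJ gives D = 622 kJ/mol.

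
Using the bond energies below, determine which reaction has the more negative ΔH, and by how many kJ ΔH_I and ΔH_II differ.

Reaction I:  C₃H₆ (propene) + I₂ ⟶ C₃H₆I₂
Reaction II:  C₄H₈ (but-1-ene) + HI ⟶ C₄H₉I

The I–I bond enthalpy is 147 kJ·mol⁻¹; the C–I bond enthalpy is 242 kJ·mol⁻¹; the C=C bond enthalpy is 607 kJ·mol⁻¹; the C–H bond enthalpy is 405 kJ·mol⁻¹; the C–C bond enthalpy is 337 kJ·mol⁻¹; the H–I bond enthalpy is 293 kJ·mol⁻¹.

Reaction II, by 17 kJ

Reaction I:
  Bonds broken (reactants):
    C–C: 1 × 337 = 337
    C–H: 6 × 405 = 2430
    C=C: 1 × 607 = 607
    I–I: 1 × 147 = 147
    Σ(broken) = 3521 kJ
  Bonds formed (products):
    C–C: 2 × 337 = 674
    C–H: 6 × 405 = 2430
    C–I: 2 × 242 = 484
    Σ(formed) = 3588 kJ
  ΔH_I = 3521 − 3588 = −67 kJ
Reaction II:
  Bonds broken (reactants):
    C–C: 2 × 337 = 674
    C–H: 8 × 405 = 3240
    C=C: 1 × 607 = 607
    H–I: 1 × 293 = 293
    Σ(broken) = 4814 kJ
  Bonds formed (products):
    C–C: 3 × 337 = 1011
    C–H: 9 × 405 = 3645
    C–I: 1 × 242 = 242
    Σ(formed) = 4898 kJ
  ΔH_II = 4814 − 4898 = −84 kJ
ΔH_I − ΔH_II = +17 kJ, so reaction II has the more negative ΔH; |ΔH_I − ΔH_II| = 17 kJ.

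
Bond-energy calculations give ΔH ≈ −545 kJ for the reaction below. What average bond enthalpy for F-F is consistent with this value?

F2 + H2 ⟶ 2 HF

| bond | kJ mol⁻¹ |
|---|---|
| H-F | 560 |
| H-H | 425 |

Let D be the F-F bond energy.
Σ(broken) = 1×D + 1×425 = 425 + D
Σ(formed) = 2×560 = 1120
ΔH = Σ(broken) − Σ(formed) = (425 + D) − (1120) = −695 + D
Setting this equal to −545 kJ gives D = 150 kJ/mol.

D(F-F) ≈ 150 kJ/mol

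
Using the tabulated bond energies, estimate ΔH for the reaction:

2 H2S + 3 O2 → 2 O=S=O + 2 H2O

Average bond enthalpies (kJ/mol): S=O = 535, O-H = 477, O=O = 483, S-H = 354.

ΔH ≈ −1183 kJ

Bonds broken (reactants):
  O=O: 3 × 483 = 1449
  S-H: 4 × 354 = 1416
  Σ(broken) = 2865 kJ
Bonds formed (products):
  O-H: 4 × 477 = 1908
  S=O: 4 × 535 = 2140
  Σ(formed) = 4048 kJ
ΔH = Σ(broken) − Σ(formed) = 2865 − 4048 = −1183 kJ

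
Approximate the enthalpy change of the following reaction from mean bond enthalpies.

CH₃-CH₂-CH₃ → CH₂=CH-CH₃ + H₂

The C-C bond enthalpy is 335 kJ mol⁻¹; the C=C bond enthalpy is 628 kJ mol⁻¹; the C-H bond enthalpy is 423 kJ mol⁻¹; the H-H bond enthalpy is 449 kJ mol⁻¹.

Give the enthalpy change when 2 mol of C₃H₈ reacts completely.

ΔH = +208 kJ

Bonds broken (reactants):
  C-C: 2 × 335 = 670
  C-H: 8 × 423 = 3384
  Σ(broken) = 4054 kJ
Bonds formed (products):
  C-C: 1 × 335 = 335
  C-H: 6 × 423 = 2538
  C=C: 1 × 628 = 628
  H-H: 1 × 449 = 449
  Σ(formed) = 3950 kJ
ΔH = Σ(broken) − Σ(formed) = 4054 − 3950 = +104 kJ
For 2× the reaction as written: 2 × (+104) = +208 kJ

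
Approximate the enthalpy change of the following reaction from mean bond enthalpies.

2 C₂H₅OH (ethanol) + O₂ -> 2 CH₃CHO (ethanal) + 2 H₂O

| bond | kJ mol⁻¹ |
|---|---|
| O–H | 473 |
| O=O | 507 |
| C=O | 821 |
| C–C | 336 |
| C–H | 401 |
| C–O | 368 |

Bonds broken (reactants):
  C–C: 2 × 336 = 672
  C–H: 10 × 401 = 4010
  C–O: 2 × 368 = 736
  O–H: 2 × 473 = 946
  O=O: 1 × 507 = 507
  Σ(broken) = 6871 kJ
Bonds formed (products):
  C–C: 2 × 336 = 672
  C–H: 8 × 401 = 3208
  C=O: 2 × 821 = 1642
  O–H: 4 × 473 = 1892
  Σ(formed) = 7414 kJ
ΔH = Σ(broken) − Σ(formed) = 6871 − 7414 = −543 kJ

ΔH ≈ −543 kJ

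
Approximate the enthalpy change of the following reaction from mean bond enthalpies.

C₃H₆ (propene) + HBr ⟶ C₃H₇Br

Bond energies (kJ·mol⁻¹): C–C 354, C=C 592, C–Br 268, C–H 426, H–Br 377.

Bonds broken (reactants):
  C–C: 1 × 354 = 354
  C–H: 6 × 426 = 2556
  C=C: 1 × 592 = 592
  H–Br: 1 × 377 = 377
  Σ(broken) = 3879 kJ
Bonds formed (products):
  C–Br: 1 × 268 = 268
  C–C: 2 × 354 = 708
  C–H: 7 × 426 = 2982
  Σ(formed) = 3958 kJ
ΔH = Σ(broken) − Σ(formed) = 3879 − 3958 = −79 kJ

ΔH ≈ −79 kJ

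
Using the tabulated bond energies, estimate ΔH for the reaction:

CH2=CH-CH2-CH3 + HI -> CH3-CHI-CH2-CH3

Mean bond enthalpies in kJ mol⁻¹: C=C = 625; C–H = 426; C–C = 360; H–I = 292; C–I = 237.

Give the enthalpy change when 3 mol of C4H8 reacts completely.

ΔH = −318 kJ

Bonds broken (reactants):
  C–C: 2 × 360 = 720
  C–H: 8 × 426 = 3408
  C=C: 1 × 625 = 625
  H–I: 1 × 292 = 292
  Σ(broken) = 5045 kJ
Bonds formed (products):
  C–C: 3 × 360 = 1080
  C–H: 9 × 426 = 3834
  C–I: 1 × 237 = 237
  Σ(formed) = 5151 kJ
ΔH = Σ(broken) − Σ(formed) = 5045 − 5151 = −106 kJ
For 3× the reaction as written: 3 × (−106) = −318 kJ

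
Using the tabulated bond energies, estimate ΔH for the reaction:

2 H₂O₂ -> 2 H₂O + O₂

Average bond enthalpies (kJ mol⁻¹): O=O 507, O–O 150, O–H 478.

ΔH ≈ −207 kJ

Bonds broken (reactants):
  O–H: 4 × 478 = 1912
  O–O: 2 × 150 = 300
  Σ(broken) = 2212 kJ
Bonds formed (products):
  O–H: 4 × 478 = 1912
  O=O: 1 × 507 = 507
  Σ(formed) = 2419 kJ
ΔH = Σ(broken) − Σ(formed) = 2212 − 2419 = −207 kJ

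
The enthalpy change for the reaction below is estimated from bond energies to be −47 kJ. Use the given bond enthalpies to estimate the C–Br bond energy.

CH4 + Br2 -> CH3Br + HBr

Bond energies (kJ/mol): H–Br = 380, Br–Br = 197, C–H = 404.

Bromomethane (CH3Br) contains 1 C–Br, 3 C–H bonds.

Let D be the C–Br bond energy.
Σ(broken) = 1×197 + 4×404 = 1813
Σ(formed) = 1×D + 3×404 + 1×380 = 1592 + D
ΔH = Σ(broken) − Σ(formed) = (1813) − (1592 + D) = +221 − D
Setting this equal to −47 kJ gives D = 268 kJ/mol.

D(C–Br) ≈ 268 kJ/mol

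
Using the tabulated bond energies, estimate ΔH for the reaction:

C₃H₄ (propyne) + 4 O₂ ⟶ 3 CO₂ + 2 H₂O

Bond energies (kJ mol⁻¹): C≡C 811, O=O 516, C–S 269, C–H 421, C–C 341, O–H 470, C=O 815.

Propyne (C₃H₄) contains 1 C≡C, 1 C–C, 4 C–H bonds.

Bonds broken (reactants):
  C≡C: 1 × 811 = 811
  C–C: 1 × 341 = 341
  C–H: 4 × 421 = 1684
  O=O: 4 × 516 = 2064
  Σ(broken) = 4900 kJ
Bonds formed (products):
  C=O: 6 × 815 = 4890
  O–H: 4 × 470 = 1880
  Σ(formed) = 6770 kJ
ΔH = Σ(broken) − Σ(formed) = 4900 − 6770 = −1870 kJ

ΔH ≈ −1870 kJ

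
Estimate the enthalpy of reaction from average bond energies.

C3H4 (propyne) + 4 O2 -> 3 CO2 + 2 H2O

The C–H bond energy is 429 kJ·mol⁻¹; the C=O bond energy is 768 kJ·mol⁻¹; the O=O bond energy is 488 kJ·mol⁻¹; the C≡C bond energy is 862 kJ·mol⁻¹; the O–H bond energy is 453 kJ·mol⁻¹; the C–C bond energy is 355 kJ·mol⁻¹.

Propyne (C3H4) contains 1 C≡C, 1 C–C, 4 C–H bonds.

Bonds broken (reactants):
  C≡C: 1 × 862 = 862
  C–C: 1 × 355 = 355
  C–H: 4 × 429 = 1716
  O=O: 4 × 488 = 1952
  Σ(broken) = 4885 kJ
Bonds formed (products):
  C=O: 6 × 768 = 4608
  O–H: 4 × 453 = 1812
  Σ(formed) = 6420 kJ
ΔH = Σ(broken) − Σ(formed) = 4885 − 6420 = −1535 kJ

ΔH ≈ −1535 kJ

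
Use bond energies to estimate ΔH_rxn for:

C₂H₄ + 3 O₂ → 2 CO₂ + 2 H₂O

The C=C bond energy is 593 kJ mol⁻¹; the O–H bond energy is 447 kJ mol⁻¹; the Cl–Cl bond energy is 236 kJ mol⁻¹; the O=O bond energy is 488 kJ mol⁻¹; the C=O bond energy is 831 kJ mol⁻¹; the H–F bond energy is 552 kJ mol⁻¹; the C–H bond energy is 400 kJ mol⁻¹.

Bonds broken (reactants):
  C–H: 4 × 400 = 1600
  C=C: 1 × 593 = 593
  O=O: 3 × 488 = 1464
  Σ(broken) = 3657 kJ
Bonds formed (products):
  C=O: 4 × 831 = 3324
  O–H: 4 × 447 = 1788
  Σ(formed) = 5112 kJ
ΔH = Σ(broken) − Σ(formed) = 3657 − 5112 = −1455 kJ

ΔH ≈ −1455 kJ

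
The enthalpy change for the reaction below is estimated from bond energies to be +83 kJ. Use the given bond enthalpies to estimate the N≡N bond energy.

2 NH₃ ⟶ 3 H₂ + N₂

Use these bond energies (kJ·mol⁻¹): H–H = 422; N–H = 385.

Let D be the N≡N bond energy.
Σ(broken) = 6×385 = 2310
Σ(formed) = 3×422 + 1×D = 1266 + D
ΔH = Σ(broken) − Σ(formed) = (2310) − (1266 + D) = +1044 − D
Setting this equal to +83 kJ gives D = 961 kJ/mol.

D(N≡N) ≈ 961 kJ/mol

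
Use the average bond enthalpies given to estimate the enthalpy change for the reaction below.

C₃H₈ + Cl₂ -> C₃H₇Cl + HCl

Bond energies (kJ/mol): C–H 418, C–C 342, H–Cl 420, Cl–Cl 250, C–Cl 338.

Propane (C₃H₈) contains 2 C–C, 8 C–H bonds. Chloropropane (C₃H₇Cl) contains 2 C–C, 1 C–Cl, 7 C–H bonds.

ΔH ≈ −90 kJ

Bonds broken (reactants):
  C–C: 2 × 342 = 684
  C–H: 8 × 418 = 3344
  Cl–Cl: 1 × 250 = 250
  Σ(broken) = 4278 kJ
Bonds formed (products):
  C–C: 2 × 342 = 684
  C–Cl: 1 × 338 = 338
  C–H: 7 × 418 = 2926
  H–Cl: 1 × 420 = 420
  Σ(formed) = 4368 kJ
ΔH = Σ(broken) − Σ(formed) = 4278 − 4368 = −90 kJ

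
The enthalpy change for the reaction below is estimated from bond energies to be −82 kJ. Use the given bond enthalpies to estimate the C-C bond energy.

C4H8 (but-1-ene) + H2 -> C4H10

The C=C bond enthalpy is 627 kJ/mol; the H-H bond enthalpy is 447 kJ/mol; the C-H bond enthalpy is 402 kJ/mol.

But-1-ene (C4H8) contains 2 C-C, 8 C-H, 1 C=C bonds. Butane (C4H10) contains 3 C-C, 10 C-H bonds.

Let D be the C-C bond energy.
Σ(broken) = 2×D + 8×402 + 1×627 + 1×447 = 4290 + 2D
Σ(formed) = 3×D + 10×402 = 4020 + 3D
ΔH = Σ(broken) − Σ(formed) = (4290 + 2D) − (4020 + 3D) = +270 − D
Setting this equal to −82 kJ gives D = 352 kJ/mol.

D(C-C) ≈ 352 kJ/mol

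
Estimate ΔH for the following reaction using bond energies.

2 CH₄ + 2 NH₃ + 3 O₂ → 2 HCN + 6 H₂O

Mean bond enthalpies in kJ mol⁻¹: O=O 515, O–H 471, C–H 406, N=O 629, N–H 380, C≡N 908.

Bonds broken (reactants):
  C–H: 8 × 406 = 3248
  N–H: 6 × 380 = 2280
  O=O: 3 × 515 = 1545
  Σ(broken) = 7073 kJ
Bonds formed (products):
  C≡N: 2 × 908 = 1816
  C–H: 2 × 406 = 812
  O–H: 12 × 471 = 5652
  Σ(formed) = 8280 kJ
ΔH = Σ(broken) − Σ(formed) = 7073 − 8280 = −1207 kJ

ΔH ≈ −1207 kJ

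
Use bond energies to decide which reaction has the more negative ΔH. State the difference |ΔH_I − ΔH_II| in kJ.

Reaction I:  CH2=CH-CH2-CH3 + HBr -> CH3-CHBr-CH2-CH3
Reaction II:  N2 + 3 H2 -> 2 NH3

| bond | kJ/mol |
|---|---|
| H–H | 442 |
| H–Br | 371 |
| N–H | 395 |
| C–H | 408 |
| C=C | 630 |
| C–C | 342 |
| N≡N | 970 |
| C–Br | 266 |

Reaction I:
  Bonds broken (reactants):
    C–C: 2 × 342 = 684
    C–H: 8 × 408 = 3264
    C=C: 1 × 630 = 630
    H–Br: 1 × 371 = 371
    Σ(broken) = 4949 kJ
  Bonds formed (products):
    C–Br: 1 × 266 = 266
    C–C: 3 × 342 = 1026
    C–H: 9 × 408 = 3672
    Σ(formed) = 4964 kJ
  ΔH_I = 4949 − 4964 = −15 kJ
Reaction II:
  Bonds broken (reactants):
    H–H: 3 × 442 = 1326
    N≡N: 1 × 970 = 970
    Σ(broken) = 2296 kJ
  Bonds formed (products):
    N–H: 6 × 395 = 2370
    Σ(formed) = 2370 kJ
  ΔH_II = 2296 − 2370 = −74 kJ
ΔH_I − ΔH_II = +59 kJ, so reaction II has the more negative ΔH; |ΔH_I − ΔH_II| = 59 kJ.

Reaction II, by 59 kJ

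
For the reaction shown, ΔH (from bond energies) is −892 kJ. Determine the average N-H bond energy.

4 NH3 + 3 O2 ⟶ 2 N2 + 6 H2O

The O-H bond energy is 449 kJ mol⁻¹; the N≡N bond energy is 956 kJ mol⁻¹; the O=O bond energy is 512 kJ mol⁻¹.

Let D be the N-H bond energy.
Σ(broken) = 12×D + 3×512 = 1536 + 12D
Σ(formed) = 2×956 + 12×449 = 7300
ΔH = Σ(broken) − Σ(formed) = (1536 + 12D) − (7300) = −5764 + 12D
Setting this equal to −892 kJ gives 12D = 4872, so D = 406 kJ/mol.

D(N-H) ≈ 406 kJ/mol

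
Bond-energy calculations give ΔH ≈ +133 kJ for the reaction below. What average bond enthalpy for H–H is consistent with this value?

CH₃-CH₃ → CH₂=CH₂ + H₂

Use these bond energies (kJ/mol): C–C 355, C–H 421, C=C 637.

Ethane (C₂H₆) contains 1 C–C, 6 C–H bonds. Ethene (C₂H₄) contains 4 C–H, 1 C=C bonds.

D(H–H) ≈ 427 kJ/mol

Let D be the H–H bond energy.
Σ(broken) = 1×355 + 6×421 = 2881
Σ(formed) = 4×421 + 1×637 + 1×D = 2321 + D
ΔH = Σ(broken) − Σ(formed) = (2881) − (2321 + D) = +560 − D
Setting this equal to +133 kJ gives D = 427 kJ/mol.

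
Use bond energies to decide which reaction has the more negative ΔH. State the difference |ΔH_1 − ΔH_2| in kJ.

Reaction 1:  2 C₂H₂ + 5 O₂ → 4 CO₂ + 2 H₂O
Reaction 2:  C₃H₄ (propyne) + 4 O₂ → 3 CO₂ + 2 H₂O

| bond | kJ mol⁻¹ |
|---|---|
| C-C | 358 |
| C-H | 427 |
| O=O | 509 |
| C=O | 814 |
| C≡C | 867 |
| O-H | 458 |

Reaction 1:
  Bonds broken (reactants):
    C≡C: 2 × 867 = 1734
    C-H: 4 × 427 = 1708
    O=O: 5 × 509 = 2545
    Σ(broken) = 5987 kJ
  Bonds formed (products):
    C=O: 8 × 814 = 6512
    O-H: 4 × 458 = 1832
    Σ(formed) = 8344 kJ
  ΔH_1 = 5987 − 8344 = −2357 kJ
Reaction 2:
  Bonds broken (reactants):
    C≡C: 1 × 867 = 867
    C-C: 1 × 358 = 358
    C-H: 4 × 427 = 1708
    O=O: 4 × 509 = 2036
    Σ(broken) = 4969 kJ
  Bonds formed (products):
    C=O: 6 × 814 = 4884
    O-H: 4 × 458 = 1832
    Σ(formed) = 6716 kJ
  ΔH_2 = 4969 − 6716 = −1747 kJ
ΔH_1 − ΔH_2 = −610 kJ, so reaction 1 has the more negative ΔH; |ΔH_1 − ΔH_2| = 610 kJ.

Reaction 1, by 610 kJ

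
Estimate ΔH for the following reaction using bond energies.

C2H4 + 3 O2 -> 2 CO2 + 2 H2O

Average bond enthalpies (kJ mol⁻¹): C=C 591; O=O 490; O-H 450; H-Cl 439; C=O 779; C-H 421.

ΔH ≈ −1171 kJ

Bonds broken (reactants):
  C-H: 4 × 421 = 1684
  C=C: 1 × 591 = 591
  O=O: 3 × 490 = 1470
  Σ(broken) = 3745 kJ
Bonds formed (products):
  C=O: 4 × 779 = 3116
  O-H: 4 × 450 = 1800
  Σ(formed) = 4916 kJ
ΔH = Σ(broken) − Σ(formed) = 3745 − 4916 = −1171 kJ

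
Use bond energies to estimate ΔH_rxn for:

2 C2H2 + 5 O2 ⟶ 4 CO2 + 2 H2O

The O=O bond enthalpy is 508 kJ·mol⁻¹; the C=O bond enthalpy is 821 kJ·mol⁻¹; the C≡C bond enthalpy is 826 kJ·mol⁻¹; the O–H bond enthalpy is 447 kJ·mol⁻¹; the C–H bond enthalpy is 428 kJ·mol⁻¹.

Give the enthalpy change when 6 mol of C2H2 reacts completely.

Bonds broken (reactants):
  C≡C: 2 × 826 = 1652
  C–H: 4 × 428 = 1712
  O=O: 5 × 508 = 2540
  Σ(broken) = 5904 kJ
Bonds formed (products):
  C=O: 8 × 821 = 6568
  O–H: 4 × 447 = 1788
  Σ(formed) = 8356 kJ
ΔH = Σ(broken) − Σ(formed) = 5904 − 8356 = −2452 kJ
For 3× the reaction as written: 3 × (−2452) = −7356 kJ

ΔH = −7356 kJ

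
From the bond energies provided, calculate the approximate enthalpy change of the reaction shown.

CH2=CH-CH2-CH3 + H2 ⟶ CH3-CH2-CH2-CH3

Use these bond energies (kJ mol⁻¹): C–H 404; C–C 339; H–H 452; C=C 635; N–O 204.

ΔH ≈ −60 kJ

Bonds broken (reactants):
  C–C: 2 × 339 = 678
  C–H: 8 × 404 = 3232
  C=C: 1 × 635 = 635
  H–H: 1 × 452 = 452
  Σ(broken) = 4997 kJ
Bonds formed (products):
  C–C: 3 × 339 = 1017
  C–H: 10 × 404 = 4040
  Σ(formed) = 5057 kJ
ΔH = Σ(broken) − Σ(formed) = 4997 − 5057 = −60 kJ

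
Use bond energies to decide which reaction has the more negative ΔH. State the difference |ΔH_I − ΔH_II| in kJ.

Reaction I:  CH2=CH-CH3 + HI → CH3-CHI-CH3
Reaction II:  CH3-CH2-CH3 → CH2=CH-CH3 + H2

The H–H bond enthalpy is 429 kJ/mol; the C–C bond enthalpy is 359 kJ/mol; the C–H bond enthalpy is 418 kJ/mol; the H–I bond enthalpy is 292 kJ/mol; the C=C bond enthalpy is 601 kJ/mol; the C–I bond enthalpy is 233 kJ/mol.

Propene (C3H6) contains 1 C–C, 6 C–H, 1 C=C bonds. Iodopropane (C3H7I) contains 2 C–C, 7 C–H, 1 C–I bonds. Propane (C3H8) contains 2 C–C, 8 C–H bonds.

Reaction I, by 282 kJ

Reaction I:
  Bonds broken (reactants):
    C–C: 1 × 359 = 359
    C–H: 6 × 418 = 2508
    C=C: 1 × 601 = 601
    H–I: 1 × 292 = 292
    Σ(broken) = 3760 kJ
  Bonds formed (products):
    C–C: 2 × 359 = 718
    C–H: 7 × 418 = 2926
    C–I: 1 × 233 = 233
    Σ(formed) = 3877 kJ
  ΔH_I = 3760 − 3877 = −117 kJ
Reaction II:
  Bonds broken (reactants):
    C–C: 2 × 359 = 718
    C–H: 8 × 418 = 3344
    Σ(broken) = 4062 kJ
  Bonds formed (products):
    C–C: 1 × 359 = 359
    C–H: 6 × 418 = 2508
    C=C: 1 × 601 = 601
    H–H: 1 × 429 = 429
    Σ(formed) = 3897 kJ
  ΔH_II = 4062 − 3897 = +165 kJ
ΔH_I − ΔH_II = −282 kJ, so reaction I has the more negative ΔH; |ΔH_I − ΔH_II| = 282 kJ.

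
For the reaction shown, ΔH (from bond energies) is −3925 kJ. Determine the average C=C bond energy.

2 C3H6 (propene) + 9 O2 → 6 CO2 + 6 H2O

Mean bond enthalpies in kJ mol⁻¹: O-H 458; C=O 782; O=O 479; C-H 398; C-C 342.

D(C=C) ≈ 592 kJ/mol

Let D be the C=C bond energy.
Σ(broken) = 2×342 + 12×398 + 2×D + 9×479 = 9771 + 2D
Σ(formed) = 12×782 + 12×458 = 14880
ΔH = Σ(broken) − Σ(formed) = (9771 + 2D) − (14880) = −5109 + 2D
Setting this equal to −3925 kJ gives 2D = 1184, so D = 592 kJ/mol.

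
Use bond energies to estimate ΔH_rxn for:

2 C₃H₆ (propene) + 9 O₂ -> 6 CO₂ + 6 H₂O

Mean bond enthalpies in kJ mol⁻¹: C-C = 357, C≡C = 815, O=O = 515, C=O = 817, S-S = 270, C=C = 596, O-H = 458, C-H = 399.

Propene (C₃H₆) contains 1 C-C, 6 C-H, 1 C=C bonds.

Bonds broken (reactants):
  C-C: 2 × 357 = 714
  C-H: 12 × 399 = 4788
  C=C: 2 × 596 = 1192
  O=O: 9 × 515 = 4635
  Σ(broken) = 11329 kJ
Bonds formed (products):
  C=O: 12 × 817 = 9804
  O-H: 12 × 458 = 5496
  Σ(formed) = 15300 kJ
ΔH = Σ(broken) − Σ(formed) = 11329 − 15300 = −3971 kJ

ΔH ≈ −3971 kJ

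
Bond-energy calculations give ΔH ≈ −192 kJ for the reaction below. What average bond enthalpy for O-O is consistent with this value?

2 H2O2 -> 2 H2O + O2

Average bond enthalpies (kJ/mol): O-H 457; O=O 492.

D(O-O) ≈ 150 kJ/mol

Let D be the O-O bond energy.
Σ(broken) = 4×457 + 2×D = 1828 + 2D
Σ(formed) = 4×457 + 1×492 = 2320
ΔH = Σ(broken) − Σ(formed) = (1828 + 2D) − (2320) = −492 + 2D
Setting this equal to −192 kJ gives 2D = 300, so D = 150 kJ/mol.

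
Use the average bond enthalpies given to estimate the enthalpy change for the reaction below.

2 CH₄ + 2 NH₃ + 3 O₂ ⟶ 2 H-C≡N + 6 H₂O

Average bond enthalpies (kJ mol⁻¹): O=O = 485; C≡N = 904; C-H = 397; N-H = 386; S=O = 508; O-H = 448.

Bonds broken (reactants):
  C-H: 8 × 397 = 3176
  N-H: 6 × 386 = 2316
  O=O: 3 × 485 = 1455
  Σ(broken) = 6947 kJ
Bonds formed (products):
  C≡N: 2 × 904 = 1808
  C-H: 2 × 397 = 794
  O-H: 12 × 448 = 5376
  Σ(formed) = 7978 kJ
ΔH = Σ(broken) − Σ(formed) = 6947 − 7978 = −1031 kJ

ΔH ≈ −1031 kJ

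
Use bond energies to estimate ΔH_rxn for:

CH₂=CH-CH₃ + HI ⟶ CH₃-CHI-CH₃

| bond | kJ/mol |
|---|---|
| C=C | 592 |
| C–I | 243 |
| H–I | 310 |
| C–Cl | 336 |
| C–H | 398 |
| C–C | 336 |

Bonds broken (reactants):
  C–C: 1 × 336 = 336
  C–H: 6 × 398 = 2388
  C=C: 1 × 592 = 592
  H–I: 1 × 310 = 310
  Σ(broken) = 3626 kJ
Bonds formed (products):
  C–C: 2 × 336 = 672
  C–H: 7 × 398 = 2786
  C–I: 1 × 243 = 243
  Σ(formed) = 3701 kJ
ΔH = Σ(broken) − Σ(formed) = 3626 − 3701 = −75 kJ

ΔH ≈ −75 kJ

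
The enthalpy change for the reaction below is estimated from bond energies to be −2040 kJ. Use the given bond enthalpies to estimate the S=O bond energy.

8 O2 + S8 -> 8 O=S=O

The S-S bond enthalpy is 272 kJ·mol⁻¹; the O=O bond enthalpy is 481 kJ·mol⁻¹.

D(S=O) ≈ 504 kJ/mol

Let D be the S=O bond energy.
Σ(broken) = 8×481 + 8×272 = 6024
Σ(formed) = 16×D = 16D
ΔH = Σ(broken) − Σ(formed) = (6024) − (16D) = +6024 − 16D
Setting this equal to −2040 kJ gives 16D = 8064, so D = 504 kJ/mol.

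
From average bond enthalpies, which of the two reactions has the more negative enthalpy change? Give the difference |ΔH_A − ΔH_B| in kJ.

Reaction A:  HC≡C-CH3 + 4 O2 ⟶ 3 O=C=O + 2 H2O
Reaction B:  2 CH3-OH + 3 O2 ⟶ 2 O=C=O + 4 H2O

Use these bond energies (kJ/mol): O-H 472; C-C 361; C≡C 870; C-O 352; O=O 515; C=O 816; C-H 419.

Reaction A, by 484 kJ

Reaction A:
  Bonds broken (reactants):
    C≡C: 1 × 870 = 870
    C-C: 1 × 361 = 361
    C-H: 4 × 419 = 1676
    O=O: 4 × 515 = 2060
    Σ(broken) = 4967 kJ
  Bonds formed (products):
    C=O: 6 × 816 = 4896
    O-H: 4 × 472 = 1888
    Σ(formed) = 6784 kJ
  ΔH_A = 4967 − 6784 = −1817 kJ
Reaction B:
  Bonds broken (reactants):
    C-H: 6 × 419 = 2514
    C-O: 2 × 352 = 704
    O-H: 2 × 472 = 944
    O=O: 3 × 515 = 1545
    Σ(broken) = 5707 kJ
  Bonds formed (products):
    C=O: 4 × 816 = 3264
    O-H: 8 × 472 = 3776
    Σ(formed) = 7040 kJ
  ΔH_B = 5707 − 7040 = −1333 kJ
ΔH_A − ΔH_B = −484 kJ, so reaction A has the more negative ΔH; |ΔH_A − ΔH_B| = 484 kJ.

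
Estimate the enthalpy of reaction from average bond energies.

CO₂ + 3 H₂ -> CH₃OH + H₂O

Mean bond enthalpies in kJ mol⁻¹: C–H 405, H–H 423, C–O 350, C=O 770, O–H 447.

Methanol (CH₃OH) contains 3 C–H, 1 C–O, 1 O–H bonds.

ΔH ≈ −97 kJ

Bonds broken (reactants):
  C=O: 2 × 770 = 1540
  H–H: 3 × 423 = 1269
  Σ(broken) = 2809 kJ
Bonds formed (products):
  C–H: 3 × 405 = 1215
  C–O: 1 × 350 = 350
  O–H: 3 × 447 = 1341
  Σ(formed) = 2906 kJ
ΔH = Σ(broken) − Σ(formed) = 2809 − 2906 = −97 kJ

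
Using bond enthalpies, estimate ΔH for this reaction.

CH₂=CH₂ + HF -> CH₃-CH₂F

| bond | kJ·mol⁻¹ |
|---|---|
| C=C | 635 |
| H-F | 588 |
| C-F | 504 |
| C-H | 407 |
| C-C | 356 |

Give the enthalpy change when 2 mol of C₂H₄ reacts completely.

ΔH = −88 kJ

Bonds broken (reactants):
  C-H: 4 × 407 = 1628
  C=C: 1 × 635 = 635
  H-F: 1 × 588 = 588
  Σ(broken) = 2851 kJ
Bonds formed (products):
  C-C: 1 × 356 = 356
  C-F: 1 × 504 = 504
  C-H: 5 × 407 = 2035
  Σ(formed) = 2895 kJ
ΔH = Σ(broken) − Σ(formed) = 2851 − 2895 = −44 kJ
For 2× the reaction as written: 2 × (−44) = −88 kJ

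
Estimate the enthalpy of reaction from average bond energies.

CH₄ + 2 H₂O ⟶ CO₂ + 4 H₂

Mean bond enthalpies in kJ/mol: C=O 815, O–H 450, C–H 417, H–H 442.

ΔH ≈ +70 kJ

Bonds broken (reactants):
  C–H: 4 × 417 = 1668
  O–H: 4 × 450 = 1800
  Σ(broken) = 3468 kJ
Bonds formed (products):
  C=O: 2 × 815 = 1630
  H–H: 4 × 442 = 1768
  Σ(formed) = 3398 kJ
ΔH = Σ(broken) − Σ(formed) = 3468 − 3398 = +70 kJ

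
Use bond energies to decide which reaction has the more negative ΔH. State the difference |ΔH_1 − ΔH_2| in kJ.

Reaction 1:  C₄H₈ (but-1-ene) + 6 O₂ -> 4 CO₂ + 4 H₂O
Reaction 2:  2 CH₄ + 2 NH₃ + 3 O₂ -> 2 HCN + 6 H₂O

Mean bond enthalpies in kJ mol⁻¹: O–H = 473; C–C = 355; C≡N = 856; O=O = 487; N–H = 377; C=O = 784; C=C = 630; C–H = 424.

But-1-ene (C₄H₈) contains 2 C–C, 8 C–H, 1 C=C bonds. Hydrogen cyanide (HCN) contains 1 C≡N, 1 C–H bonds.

Reaction 1:
  Bonds broken (reactants):
    C–C: 2 × 355 = 710
    C–H: 8 × 424 = 3392
    C=C: 1 × 630 = 630
    O=O: 6 × 487 = 2922
    Σ(broken) = 7654 kJ
  Bonds formed (products):
    C=O: 8 × 784 = 6272
    O–H: 8 × 473 = 3784
    Σ(formed) = 10056 kJ
  ΔH_1 = 7654 − 10056 = −2402 kJ
Reaction 2:
  Bonds broken (reactants):
    C–H: 8 × 424 = 3392
    N–H: 6 × 377 = 2262
    O=O: 3 × 487 = 1461
    Σ(broken) = 7115 kJ
  Bonds formed (products):
    C≡N: 2 × 856 = 1712
    C–H: 2 × 424 = 848
    O–H: 12 × 473 = 5676
    Σ(formed) = 8236 kJ
  ΔH_2 = 7115 − 8236 = −1121 kJ
ΔH_1 − ΔH_2 = −1281 kJ, so reaction 1 has the more negative ΔH; |ΔH_1 − ΔH_2| = 1281 kJ.

Reaction 1, by 1281 kJ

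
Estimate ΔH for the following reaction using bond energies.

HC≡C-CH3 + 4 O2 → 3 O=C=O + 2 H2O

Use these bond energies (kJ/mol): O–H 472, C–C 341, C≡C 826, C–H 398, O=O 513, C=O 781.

Bonds broken (reactants):
  C≡C: 1 × 826 = 826
  C–C: 1 × 341 = 341
  C–H: 4 × 398 = 1592
  O=O: 4 × 513 = 2052
  Σ(broken) = 4811 kJ
Bonds formed (products):
  C=O: 6 × 781 = 4686
  O–H: 4 × 472 = 1888
  Σ(formed) = 6574 kJ
ΔH = Σ(broken) − Σ(formed) = 4811 − 6574 = −1763 kJ

ΔH ≈ −1763 kJ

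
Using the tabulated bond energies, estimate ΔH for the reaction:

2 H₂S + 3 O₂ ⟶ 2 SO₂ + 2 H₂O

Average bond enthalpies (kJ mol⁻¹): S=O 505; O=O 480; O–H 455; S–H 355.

Bonds broken (reactants):
  O=O: 3 × 480 = 1440
  S–H: 4 × 355 = 1420
  Σ(broken) = 2860 kJ
Bonds formed (products):
  O–H: 4 × 455 = 1820
  S=O: 4 × 505 = 2020
  Σ(formed) = 3840 kJ
ΔH = Σ(broken) − Σ(formed) = 2860 − 3840 = −980 kJ

ΔH ≈ −980 kJ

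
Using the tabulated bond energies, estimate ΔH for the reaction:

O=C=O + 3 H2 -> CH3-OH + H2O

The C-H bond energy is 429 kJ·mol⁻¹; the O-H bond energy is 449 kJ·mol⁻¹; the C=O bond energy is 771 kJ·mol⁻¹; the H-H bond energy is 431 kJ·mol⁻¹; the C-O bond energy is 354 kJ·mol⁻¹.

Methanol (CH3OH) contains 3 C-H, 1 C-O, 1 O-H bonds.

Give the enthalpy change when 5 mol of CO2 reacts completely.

ΔH = −765 kJ

Bonds broken (reactants):
  C=O: 2 × 771 = 1542
  H-H: 3 × 431 = 1293
  Σ(broken) = 2835 kJ
Bonds formed (products):
  C-H: 3 × 429 = 1287
  C-O: 1 × 354 = 354
  O-H: 3 × 449 = 1347
  Σ(formed) = 2988 kJ
ΔH = Σ(broken) − Σ(formed) = 2835 − 2988 = −153 kJ
For 5× the reaction as written: 5 × (−153) = −765 kJ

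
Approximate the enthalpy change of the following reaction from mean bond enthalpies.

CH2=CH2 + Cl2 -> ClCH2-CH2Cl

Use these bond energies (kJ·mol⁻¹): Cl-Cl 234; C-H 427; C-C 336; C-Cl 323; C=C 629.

Bonds broken (reactants):
  C-H: 4 × 427 = 1708
  C=C: 1 × 629 = 629
  Cl-Cl: 1 × 234 = 234
  Σ(broken) = 2571 kJ
Bonds formed (products):
  C-C: 1 × 336 = 336
  C-Cl: 2 × 323 = 646
  C-H: 4 × 427 = 1708
  Σ(formed) = 2690 kJ
ΔH = Σ(broken) − Σ(formed) = 2571 − 2690 = −119 kJ

ΔH ≈ −119 kJ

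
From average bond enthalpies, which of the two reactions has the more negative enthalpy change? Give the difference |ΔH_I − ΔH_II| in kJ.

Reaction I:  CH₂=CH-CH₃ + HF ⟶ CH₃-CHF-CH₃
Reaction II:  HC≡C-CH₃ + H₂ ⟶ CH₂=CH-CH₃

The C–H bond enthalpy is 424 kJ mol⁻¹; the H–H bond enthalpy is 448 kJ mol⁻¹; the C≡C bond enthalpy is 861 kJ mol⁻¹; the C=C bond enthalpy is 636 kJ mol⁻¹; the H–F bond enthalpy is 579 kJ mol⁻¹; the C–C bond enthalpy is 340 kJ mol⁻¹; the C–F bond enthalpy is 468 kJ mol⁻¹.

Reaction II, by 158 kJ

Reaction I:
  Bonds broken (reactants):
    C–C: 1 × 340 = 340
    C–H: 6 × 424 = 2544
    C=C: 1 × 636 = 636
    H–F: 1 × 579 = 579
    Σ(broken) = 4099 kJ
  Bonds formed (products):
    C–C: 2 × 340 = 680
    C–F: 1 × 468 = 468
    C–H: 7 × 424 = 2968
    Σ(formed) = 4116 kJ
  ΔH_I = 4099 − 4116 = −17 kJ
Reaction II:
  Bonds broken (reactants):
    C≡C: 1 × 861 = 861
    C–C: 1 × 340 = 340
    C–H: 4 × 424 = 1696
    H–H: 1 × 448 = 448
    Σ(broken) = 3345 kJ
  Bonds formed (products):
    C–C: 1 × 340 = 340
    C–H: 6 × 424 = 2544
    C=C: 1 × 636 = 636
    Σ(formed) = 3520 kJ
  ΔH_II = 3345 − 3520 = −175 kJ
ΔH_I − ΔH_II = +158 kJ, so reaction II has the more negative ΔH; |ΔH_I − ΔH_II| = 158 kJ.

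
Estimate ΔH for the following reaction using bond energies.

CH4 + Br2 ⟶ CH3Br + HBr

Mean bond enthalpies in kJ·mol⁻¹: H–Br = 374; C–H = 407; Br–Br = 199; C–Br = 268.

ΔH ≈ −36 kJ

Bonds broken (reactants):
  Br–Br: 1 × 199 = 199
  C–H: 4 × 407 = 1628
  Σ(broken) = 1827 kJ
Bonds formed (products):
  C–Br: 1 × 268 = 268
  C–H: 3 × 407 = 1221
  H–Br: 1 × 374 = 374
  Σ(formed) = 1863 kJ
ΔH = Σ(broken) − Σ(formed) = 1827 − 1863 = −36 kJ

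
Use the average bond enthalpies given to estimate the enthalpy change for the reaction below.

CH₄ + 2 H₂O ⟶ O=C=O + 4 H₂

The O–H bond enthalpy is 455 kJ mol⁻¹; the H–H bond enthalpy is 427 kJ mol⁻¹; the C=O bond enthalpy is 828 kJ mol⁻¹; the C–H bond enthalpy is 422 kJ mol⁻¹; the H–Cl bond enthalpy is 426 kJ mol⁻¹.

ΔH ≈ +144 kJ

Bonds broken (reactants):
  C–H: 4 × 422 = 1688
  O–H: 4 × 455 = 1820
  Σ(broken) = 3508 kJ
Bonds formed (products):
  C=O: 2 × 828 = 1656
  H–H: 4 × 427 = 1708
  Σ(formed) = 3364 kJ
ΔH = Σ(broken) − Σ(formed) = 3508 − 3364 = +144 kJ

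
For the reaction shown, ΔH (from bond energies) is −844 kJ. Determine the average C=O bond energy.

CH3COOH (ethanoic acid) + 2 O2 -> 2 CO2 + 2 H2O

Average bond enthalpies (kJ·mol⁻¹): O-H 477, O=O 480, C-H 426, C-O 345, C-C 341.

D(C=O) ≈ 779 kJ/mol

Let D be the C=O bond energy.
Σ(broken) = 1×341 + 3×426 + 1×345 + 1×D + 1×477 + 2×480 = 3401 + D
Σ(formed) = 4×D + 4×477 = 1908 + 4D
ΔH = Σ(broken) − Σ(formed) = (3401 + D) − (1908 + 4D) = +1493 − 3D
Setting this equal to −844 kJ gives 3D = 2337, so D = 779 kJ/mol.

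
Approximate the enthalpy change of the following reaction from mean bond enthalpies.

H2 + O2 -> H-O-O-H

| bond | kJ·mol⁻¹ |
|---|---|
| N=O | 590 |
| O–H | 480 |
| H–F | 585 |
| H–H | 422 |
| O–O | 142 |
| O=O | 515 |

ΔH ≈ −165 kJ

Bonds broken (reactants):
  H–H: 1 × 422 = 422
  O=O: 1 × 515 = 515
  Σ(broken) = 937 kJ
Bonds formed (products):
  O–H: 2 × 480 = 960
  O–O: 1 × 142 = 142
  Σ(formed) = 1102 kJ
ΔH = Σ(broken) − Σ(formed) = 937 − 1102 = −165 kJ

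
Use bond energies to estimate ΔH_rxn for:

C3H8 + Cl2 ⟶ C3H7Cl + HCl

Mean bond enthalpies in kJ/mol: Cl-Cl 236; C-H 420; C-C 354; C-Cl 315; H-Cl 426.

Bonds broken (reactants):
  C-C: 2 × 354 = 708
  C-H: 8 × 420 = 3360
  Cl-Cl: 1 × 236 = 236
  Σ(broken) = 4304 kJ
Bonds formed (products):
  C-C: 2 × 354 = 708
  C-Cl: 1 × 315 = 315
  C-H: 7 × 420 = 2940
  H-Cl: 1 × 426 = 426
  Σ(formed) = 4389 kJ
ΔH = Σ(broken) − Σ(formed) = 4304 − 4389 = −85 kJ

ΔH ≈ −85 kJ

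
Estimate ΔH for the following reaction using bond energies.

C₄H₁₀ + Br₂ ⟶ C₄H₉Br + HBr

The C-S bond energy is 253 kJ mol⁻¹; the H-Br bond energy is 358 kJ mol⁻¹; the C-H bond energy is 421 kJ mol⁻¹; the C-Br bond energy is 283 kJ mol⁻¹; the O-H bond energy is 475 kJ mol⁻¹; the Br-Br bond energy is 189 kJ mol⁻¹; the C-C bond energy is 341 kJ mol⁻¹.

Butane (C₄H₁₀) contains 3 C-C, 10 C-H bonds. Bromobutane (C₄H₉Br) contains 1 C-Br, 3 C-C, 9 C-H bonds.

ΔH ≈ −31 kJ

Bonds broken (reactants):
  Br-Br: 1 × 189 = 189
  C-C: 3 × 341 = 1023
  C-H: 10 × 421 = 4210
  Σ(broken) = 5422 kJ
Bonds formed (products):
  C-Br: 1 × 283 = 283
  C-C: 3 × 341 = 1023
  C-H: 9 × 421 = 3789
  H-Br: 1 × 358 = 358
  Σ(formed) = 5453 kJ
ΔH = Σ(broken) − Σ(formed) = 5422 − 5453 = −31 kJ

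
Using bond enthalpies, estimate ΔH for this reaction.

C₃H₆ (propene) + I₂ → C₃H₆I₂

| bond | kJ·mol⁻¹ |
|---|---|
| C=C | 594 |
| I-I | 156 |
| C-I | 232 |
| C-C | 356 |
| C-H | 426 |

ΔH ≈ −70 kJ

Bonds broken (reactants):
  C-C: 1 × 356 = 356
  C-H: 6 × 426 = 2556
  C=C: 1 × 594 = 594
  I-I: 1 × 156 = 156
  Σ(broken) = 3662 kJ
Bonds formed (products):
  C-C: 2 × 356 = 712
  C-H: 6 × 426 = 2556
  C-I: 2 × 232 = 464
  Σ(formed) = 3732 kJ
ΔH = Σ(broken) − Σ(formed) = 3662 − 3732 = −70 kJ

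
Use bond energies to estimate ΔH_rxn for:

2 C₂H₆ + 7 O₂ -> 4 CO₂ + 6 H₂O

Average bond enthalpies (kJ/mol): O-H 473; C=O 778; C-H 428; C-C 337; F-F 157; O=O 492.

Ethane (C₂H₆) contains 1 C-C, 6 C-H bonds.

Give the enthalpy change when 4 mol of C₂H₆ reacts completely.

Bonds broken (reactants):
  C-C: 2 × 337 = 674
  C-H: 12 × 428 = 5136
  O=O: 7 × 492 = 3444
  Σ(broken) = 9254 kJ
Bonds formed (products):
  C=O: 8 × 778 = 6224
  O-H: 12 × 473 = 5676
  Σ(formed) = 11900 kJ
ΔH = Σ(broken) − Σ(formed) = 9254 − 11900 = −2646 kJ
For 2× the reaction as written: 2 × (−2646) = −5292 kJ

ΔH = −5292 kJ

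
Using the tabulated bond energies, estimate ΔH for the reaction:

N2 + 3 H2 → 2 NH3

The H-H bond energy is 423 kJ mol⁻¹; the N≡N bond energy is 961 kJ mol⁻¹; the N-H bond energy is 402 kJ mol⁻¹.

ΔH ≈ −182 kJ

Bonds broken (reactants):
  H-H: 3 × 423 = 1269
  N≡N: 1 × 961 = 961
  Σ(broken) = 2230 kJ
Bonds formed (products):
  N-H: 6 × 402 = 2412
  Σ(formed) = 2412 kJ
ΔH = Σ(broken) − Σ(formed) = 2230 − 2412 = −182 kJ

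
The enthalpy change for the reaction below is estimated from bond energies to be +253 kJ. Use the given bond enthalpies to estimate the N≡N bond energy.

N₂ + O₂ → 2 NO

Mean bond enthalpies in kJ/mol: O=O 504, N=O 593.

Let D be the N≡N bond energy.
Σ(broken) = 1×D + 1×504 = 504 + D
Σ(formed) = 2×593 = 1186
ΔH = Σ(broken) − Σ(formed) = (504 + D) − (1186) = −682 + D
Setting this equal to +253 kJ gives D = 935 kJ/mol.

D(N≡N) ≈ 935 kJ/mol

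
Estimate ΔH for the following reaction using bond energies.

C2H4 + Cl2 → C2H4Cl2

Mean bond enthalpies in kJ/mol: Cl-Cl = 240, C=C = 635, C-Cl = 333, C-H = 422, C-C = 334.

Bonds broken (reactants):
  C-H: 4 × 422 = 1688
  C=C: 1 × 635 = 635
  Cl-Cl: 1 × 240 = 240
  Σ(broken) = 2563 kJ
Bonds formed (products):
  C-C: 1 × 334 = 334
  C-Cl: 2 × 333 = 666
  C-H: 4 × 422 = 1688
  Σ(formed) = 2688 kJ
ΔH = Σ(broken) − Σ(formed) = 2563 − 2688 = −125 kJ

ΔH ≈ −125 kJ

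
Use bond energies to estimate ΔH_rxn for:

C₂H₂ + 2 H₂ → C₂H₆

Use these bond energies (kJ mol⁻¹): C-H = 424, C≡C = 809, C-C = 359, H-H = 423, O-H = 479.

ΔH ≈ −400 kJ

Bonds broken (reactants):
  C≡C: 1 × 809 = 809
  C-H: 2 × 424 = 848
  H-H: 2 × 423 = 846
  Σ(broken) = 2503 kJ
Bonds formed (products):
  C-C: 1 × 359 = 359
  C-H: 6 × 424 = 2544
  Σ(formed) = 2903 kJ
ΔH = Σ(broken) − Σ(formed) = 2503 − 2903 = −400 kJ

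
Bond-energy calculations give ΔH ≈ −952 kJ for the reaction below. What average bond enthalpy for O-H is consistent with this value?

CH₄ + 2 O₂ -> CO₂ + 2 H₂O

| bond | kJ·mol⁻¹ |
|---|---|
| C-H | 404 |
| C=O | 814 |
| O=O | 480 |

D(O-H) ≈ 475 kJ/mol

Let D be the O-H bond energy.
Σ(broken) = 4×404 + 2×480 = 2576
Σ(formed) = 2×814 + 4×D = 1628 + 4D
ΔH = Σ(broken) − Σ(formed) = (2576) − (1628 + 4D) = +948 − 4D
Setting this equal to −952 kJ gives 4D = 1900, so D = 475 kJ/mol.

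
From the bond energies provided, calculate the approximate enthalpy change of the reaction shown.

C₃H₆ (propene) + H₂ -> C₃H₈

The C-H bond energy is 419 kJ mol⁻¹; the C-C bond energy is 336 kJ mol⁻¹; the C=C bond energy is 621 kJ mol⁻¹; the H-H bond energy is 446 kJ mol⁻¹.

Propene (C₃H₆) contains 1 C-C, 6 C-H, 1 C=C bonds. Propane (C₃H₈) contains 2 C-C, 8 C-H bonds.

ΔH ≈ −107 kJ

Bonds broken (reactants):
  C-C: 1 × 336 = 336
  C-H: 6 × 419 = 2514
  C=C: 1 × 621 = 621
  H-H: 1 × 446 = 446
  Σ(broken) = 3917 kJ
Bonds formed (products):
  C-C: 2 × 336 = 672
  C-H: 8 × 419 = 3352
  Σ(formed) = 4024 kJ
ΔH = Σ(broken) − Σ(formed) = 3917 − 4024 = −107 kJ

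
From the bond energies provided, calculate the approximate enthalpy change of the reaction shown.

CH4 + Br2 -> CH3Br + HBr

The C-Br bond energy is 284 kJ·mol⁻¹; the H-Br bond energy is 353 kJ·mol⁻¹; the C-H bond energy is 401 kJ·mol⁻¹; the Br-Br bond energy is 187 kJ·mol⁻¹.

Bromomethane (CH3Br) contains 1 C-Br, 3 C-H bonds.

ΔH ≈ −49 kJ

Bonds broken (reactants):
  Br-Br: 1 × 187 = 187
  C-H: 4 × 401 = 1604
  Σ(broken) = 1791 kJ
Bonds formed (products):
  C-Br: 1 × 284 = 284
  C-H: 3 × 401 = 1203
  H-Br: 1 × 353 = 353
  Σ(formed) = 1840 kJ
ΔH = Σ(broken) − Σ(formed) = 1791 − 1840 = −49 kJ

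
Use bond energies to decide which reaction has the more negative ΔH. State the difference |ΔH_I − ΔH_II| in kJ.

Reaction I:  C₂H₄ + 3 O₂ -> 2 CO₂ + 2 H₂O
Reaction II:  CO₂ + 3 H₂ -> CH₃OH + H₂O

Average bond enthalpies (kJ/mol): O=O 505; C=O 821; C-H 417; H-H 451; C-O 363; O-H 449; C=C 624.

Reaction I, by 1307 kJ

Reaction I:
  Bonds broken (reactants):
    C-H: 4 × 417 = 1668
    C=C: 1 × 624 = 624
    O=O: 3 × 505 = 1515
    Σ(broken) = 3807 kJ
  Bonds formed (products):
    C=O: 4 × 821 = 3284
    O-H: 4 × 449 = 1796
    Σ(formed) = 5080 kJ
  ΔH_I = 3807 − 5080 = −1273 kJ
Reaction II:
  Bonds broken (reactants):
    C=O: 2 × 821 = 1642
    H-H: 3 × 451 = 1353
    Σ(broken) = 2995 kJ
  Bonds formed (products):
    C-H: 3 × 417 = 1251
    C-O: 1 × 363 = 363
    O-H: 3 × 449 = 1347
    Σ(formed) = 2961 kJ
  ΔH_II = 2995 − 2961 = +34 kJ
ΔH_I − ΔH_II = −1307 kJ, so reaction I has the more negative ΔH; |ΔH_I − ΔH_II| = 1307 kJ.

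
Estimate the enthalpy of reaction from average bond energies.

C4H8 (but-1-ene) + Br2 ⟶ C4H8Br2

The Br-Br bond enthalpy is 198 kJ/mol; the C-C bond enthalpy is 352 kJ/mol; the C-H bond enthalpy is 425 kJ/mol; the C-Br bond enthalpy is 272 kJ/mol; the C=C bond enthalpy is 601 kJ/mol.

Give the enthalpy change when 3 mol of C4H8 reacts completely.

ΔH = −291 kJ

Bonds broken (reactants):
  Br-Br: 1 × 198 = 198
  C-C: 2 × 352 = 704
  C-H: 8 × 425 = 3400
  C=C: 1 × 601 = 601
  Σ(broken) = 4903 kJ
Bonds formed (products):
  C-Br: 2 × 272 = 544
  C-C: 3 × 352 = 1056
  C-H: 8 × 425 = 3400
  Σ(formed) = 5000 kJ
ΔH = Σ(broken) − Σ(formed) = 4903 − 5000 = −97 kJ
For 3× the reaction as written: 3 × (−97) = −291 kJ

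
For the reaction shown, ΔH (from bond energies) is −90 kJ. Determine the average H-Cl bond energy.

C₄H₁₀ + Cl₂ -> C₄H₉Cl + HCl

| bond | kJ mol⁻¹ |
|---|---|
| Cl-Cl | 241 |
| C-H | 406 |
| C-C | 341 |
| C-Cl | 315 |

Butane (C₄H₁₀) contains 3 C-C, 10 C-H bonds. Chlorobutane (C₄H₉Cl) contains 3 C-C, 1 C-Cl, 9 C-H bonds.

D(H-Cl) ≈ 422 kJ/mol

Let D be the H-Cl bond energy.
Σ(broken) = 3×341 + 10×406 + 1×241 = 5324
Σ(formed) = 3×341 + 1×315 + 9×406 + 1×D = 4992 + D
ΔH = Σ(broken) − Σ(formed) = (5324) − (4992 + D) = +332 − D
Setting this equal to −90 kJ gives D = 422 kJ/mol.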